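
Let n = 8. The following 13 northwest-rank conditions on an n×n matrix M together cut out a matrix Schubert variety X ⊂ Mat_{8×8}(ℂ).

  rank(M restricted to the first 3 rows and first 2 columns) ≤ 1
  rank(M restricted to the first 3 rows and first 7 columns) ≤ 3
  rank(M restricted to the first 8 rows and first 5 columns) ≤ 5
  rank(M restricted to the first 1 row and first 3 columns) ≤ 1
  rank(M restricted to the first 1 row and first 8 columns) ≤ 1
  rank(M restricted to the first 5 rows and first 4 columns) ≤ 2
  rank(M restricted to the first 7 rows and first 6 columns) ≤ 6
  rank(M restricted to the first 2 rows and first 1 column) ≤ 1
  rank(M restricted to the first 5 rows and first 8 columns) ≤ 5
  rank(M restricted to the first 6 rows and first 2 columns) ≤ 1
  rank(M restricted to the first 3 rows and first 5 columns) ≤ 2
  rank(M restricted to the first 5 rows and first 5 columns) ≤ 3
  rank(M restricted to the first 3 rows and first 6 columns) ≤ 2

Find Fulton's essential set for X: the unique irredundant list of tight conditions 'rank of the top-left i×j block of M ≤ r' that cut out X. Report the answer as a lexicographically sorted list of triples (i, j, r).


Propagating the 13 rank bounds to every northwest block:

  row 1: 1  1  1  1  1  1  1  1
  row 2: 1  1  2  2  2  2  2  2
  row 3: 1  1  2  2  2  2  3  3
  row 4: 1  1  2  2  3  3  4  4
  row 5: 1  1  2  2  3  4  5  5
  row 6: 1  1  2  3  4  5  6  6
  row 7: 1  2  3  4  5  6  7  7
  row 8: 1  2  3  4  5  6  7  8

hence w(1..8) = (1, 3, 7, 5, 6, 4, 2, 8).

Rothe diagram D(w) (10 cells), 3 SE-corners (essential conditions):

[(3, 6, 2), (5, 4, 2), (6, 2, 1)]


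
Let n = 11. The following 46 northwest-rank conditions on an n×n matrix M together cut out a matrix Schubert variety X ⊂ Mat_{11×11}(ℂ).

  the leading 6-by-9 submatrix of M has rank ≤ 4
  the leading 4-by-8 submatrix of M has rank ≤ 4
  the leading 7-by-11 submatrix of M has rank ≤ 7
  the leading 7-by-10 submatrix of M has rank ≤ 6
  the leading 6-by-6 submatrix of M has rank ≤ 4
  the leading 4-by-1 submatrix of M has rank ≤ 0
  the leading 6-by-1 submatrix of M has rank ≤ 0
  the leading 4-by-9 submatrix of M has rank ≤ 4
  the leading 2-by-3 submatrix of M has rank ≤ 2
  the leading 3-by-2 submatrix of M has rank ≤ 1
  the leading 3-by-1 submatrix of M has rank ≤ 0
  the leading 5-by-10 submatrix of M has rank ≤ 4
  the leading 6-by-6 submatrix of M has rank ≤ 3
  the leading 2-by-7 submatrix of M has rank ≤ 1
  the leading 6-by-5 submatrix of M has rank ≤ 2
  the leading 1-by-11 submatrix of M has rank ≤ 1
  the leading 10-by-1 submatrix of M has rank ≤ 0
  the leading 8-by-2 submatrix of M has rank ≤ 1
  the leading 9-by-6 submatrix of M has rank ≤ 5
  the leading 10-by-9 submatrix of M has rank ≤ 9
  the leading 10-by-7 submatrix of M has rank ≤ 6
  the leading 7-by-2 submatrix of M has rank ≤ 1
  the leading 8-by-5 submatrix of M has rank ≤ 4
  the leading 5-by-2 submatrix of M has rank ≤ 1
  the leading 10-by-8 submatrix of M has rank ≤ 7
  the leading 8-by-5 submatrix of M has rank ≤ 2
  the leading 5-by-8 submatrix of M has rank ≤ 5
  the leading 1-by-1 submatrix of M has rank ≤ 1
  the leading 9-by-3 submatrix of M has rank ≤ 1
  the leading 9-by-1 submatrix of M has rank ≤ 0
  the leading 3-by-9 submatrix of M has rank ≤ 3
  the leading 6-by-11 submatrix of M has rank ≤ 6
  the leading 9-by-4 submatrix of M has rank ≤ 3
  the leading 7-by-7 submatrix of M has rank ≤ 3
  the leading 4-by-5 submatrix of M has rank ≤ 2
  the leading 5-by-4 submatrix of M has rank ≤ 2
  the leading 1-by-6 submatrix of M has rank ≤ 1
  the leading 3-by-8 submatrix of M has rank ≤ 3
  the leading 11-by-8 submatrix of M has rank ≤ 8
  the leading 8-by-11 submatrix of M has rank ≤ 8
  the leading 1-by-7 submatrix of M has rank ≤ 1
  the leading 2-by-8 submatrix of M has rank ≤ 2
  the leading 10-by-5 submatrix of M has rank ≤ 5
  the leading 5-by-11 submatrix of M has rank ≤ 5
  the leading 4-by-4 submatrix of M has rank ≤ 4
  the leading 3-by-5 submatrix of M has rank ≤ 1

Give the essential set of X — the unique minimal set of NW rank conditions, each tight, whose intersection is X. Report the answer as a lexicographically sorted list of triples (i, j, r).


Rank table r_w(11×11) implied by the 46 constraints:

  row 1: 0  1  1  1  1  1  1  1  1  1  1
  row 2: 0  1  1  1  1  1  1  2  2  2  2
  row 3: 0  1  1  1  1  2  2  3  3  3  3
  row 4: 0  1  1  2  2  3  3  4  4  4  4
  row 5: 0  1  1  2  2  3  3  4  4  4  5
  row 6: 0  1  1  2  2  3  3  4  4  5  6
  row 7: 0  1  1  2  2  3  3  4  5  6  7
  row 8: 0  1  1  2  2  3  4  5  6  7  8
  row 9: 0  1  1  2  3  4  5  6  7  8  9
  row 10: 0  1  2  3  4  5  6  7  8  9  10
  row 11: 1  2  3  4  5  6  7  8  9  10  11

giving w = (2, 8, 6, 4, 11, 10, 9, 7, 5, 3, 1) via Δ²R.

Fulton essential set (8 of the 34 Rothe cells):

[(2, 7, 1), (3, 5, 1), (5, 10, 4), (6, 9, 4), (7, 7, 3), (8, 5, 2), (9, 3, 1), (10, 1, 0)]


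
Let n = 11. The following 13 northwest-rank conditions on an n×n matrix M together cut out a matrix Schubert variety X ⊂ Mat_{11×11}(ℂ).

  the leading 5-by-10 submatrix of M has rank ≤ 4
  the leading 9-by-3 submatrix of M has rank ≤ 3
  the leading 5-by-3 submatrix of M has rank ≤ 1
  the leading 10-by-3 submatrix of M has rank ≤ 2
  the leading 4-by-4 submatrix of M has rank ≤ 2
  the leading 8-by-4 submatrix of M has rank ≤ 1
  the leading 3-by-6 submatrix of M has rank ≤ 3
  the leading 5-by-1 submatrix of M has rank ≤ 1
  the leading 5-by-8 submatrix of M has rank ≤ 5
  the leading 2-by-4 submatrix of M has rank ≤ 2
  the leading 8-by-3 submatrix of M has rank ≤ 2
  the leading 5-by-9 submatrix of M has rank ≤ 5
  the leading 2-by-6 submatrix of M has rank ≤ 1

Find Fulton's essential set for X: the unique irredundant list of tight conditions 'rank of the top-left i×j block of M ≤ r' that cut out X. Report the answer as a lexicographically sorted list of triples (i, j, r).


Recovering R(i,j) via the rank-extension bound from the 13 conditions:

  row 1: 1, 1, 1, 1, 1, 1, 1, 1, 1, 1, 1
  row 2: 1, 1, 1, 1, 1, 1, 2, 2, 2, 2, 2
  row 3: 1, 1, 1, 1, 2, 2, 3, 3, 3, 3, 3
  row 4: 1, 1, 1, 1, 2, 3, 4, 4, 4, 4, 4
  row 5: 1, 1, 1, 1, 2, 3, 4, 4, 4, 4, 5
  row 6: 1, 1, 1, 1, 2, 3, 4, 5, 5, 5, 6
  row 7: 1, 1, 1, 1, 2, 3, 4, 5, 6, 6, 7
  row 8: 1, 1, 1, 1, 2, 3, 4, 5, 6, 7, 8
  row 9: 1, 2, 2, 2, 3, 4, 5, 6, 7, 8, 9
  row 10: 1, 2, 2, 3, 4, 5, 6, 7, 8, 9, 10
  row 11: 1, 2, 3, 4, 5, 6, 7, 8, 9, 10, 11

second differences of R give the permutation w = (1, 7, 5, 6, 11, 8, 9, 10, 2, 4, 3).

ℓ(w)=27; the 4 essential cells (i,j,r):

[(2, 6, 1), (5, 10, 4), (8, 4, 1), (10, 3, 2)]


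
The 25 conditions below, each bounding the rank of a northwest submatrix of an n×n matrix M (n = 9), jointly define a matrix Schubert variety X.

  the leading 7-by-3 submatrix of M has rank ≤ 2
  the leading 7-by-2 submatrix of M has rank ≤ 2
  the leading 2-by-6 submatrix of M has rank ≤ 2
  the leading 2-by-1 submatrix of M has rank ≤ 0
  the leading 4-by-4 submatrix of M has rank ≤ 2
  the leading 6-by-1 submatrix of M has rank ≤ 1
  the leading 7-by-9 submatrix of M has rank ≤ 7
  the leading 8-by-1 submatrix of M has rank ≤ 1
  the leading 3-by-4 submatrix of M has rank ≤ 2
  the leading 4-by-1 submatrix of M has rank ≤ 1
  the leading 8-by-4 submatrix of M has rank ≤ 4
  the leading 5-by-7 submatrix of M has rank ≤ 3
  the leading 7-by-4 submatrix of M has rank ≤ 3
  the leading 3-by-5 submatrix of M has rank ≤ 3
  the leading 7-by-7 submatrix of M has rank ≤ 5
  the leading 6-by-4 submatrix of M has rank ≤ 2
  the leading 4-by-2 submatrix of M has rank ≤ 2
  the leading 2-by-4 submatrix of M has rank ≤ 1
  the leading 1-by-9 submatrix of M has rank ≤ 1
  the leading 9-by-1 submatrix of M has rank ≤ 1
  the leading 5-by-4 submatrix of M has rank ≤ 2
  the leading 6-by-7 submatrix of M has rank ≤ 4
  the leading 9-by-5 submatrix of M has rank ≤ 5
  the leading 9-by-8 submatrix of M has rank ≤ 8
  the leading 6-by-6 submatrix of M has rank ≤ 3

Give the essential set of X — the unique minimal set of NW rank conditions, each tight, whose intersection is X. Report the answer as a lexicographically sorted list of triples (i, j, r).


Reconstructing r_w from the 25 given conditions:

  0 1 1 1 1 1 1 1 1
  0 1 1 1 2 2 2 2 2
  1 2 2 2 3 3 3 3 3
  1 2 2 2 3 3 3 4 4
  1 2 2 2 3 3 3 4 5
  1 2 2 2 3 3 4 5 6
  1 2 2 3 4 4 5 6 7
  1 2 3 4 5 5 6 7 8
  1 2 3 4 5 6 7 8 9

second differences of R give the permutation w = (2, 5, 1, 8, 9, 7, 4, 3, 6).

D(w) has 16 cells with 6 SE-corners; essential set:

[(2, 1, 0), (2, 4, 1), (5, 7, 3), (6, 4, 2), (6, 6, 3), (7, 3, 2)]


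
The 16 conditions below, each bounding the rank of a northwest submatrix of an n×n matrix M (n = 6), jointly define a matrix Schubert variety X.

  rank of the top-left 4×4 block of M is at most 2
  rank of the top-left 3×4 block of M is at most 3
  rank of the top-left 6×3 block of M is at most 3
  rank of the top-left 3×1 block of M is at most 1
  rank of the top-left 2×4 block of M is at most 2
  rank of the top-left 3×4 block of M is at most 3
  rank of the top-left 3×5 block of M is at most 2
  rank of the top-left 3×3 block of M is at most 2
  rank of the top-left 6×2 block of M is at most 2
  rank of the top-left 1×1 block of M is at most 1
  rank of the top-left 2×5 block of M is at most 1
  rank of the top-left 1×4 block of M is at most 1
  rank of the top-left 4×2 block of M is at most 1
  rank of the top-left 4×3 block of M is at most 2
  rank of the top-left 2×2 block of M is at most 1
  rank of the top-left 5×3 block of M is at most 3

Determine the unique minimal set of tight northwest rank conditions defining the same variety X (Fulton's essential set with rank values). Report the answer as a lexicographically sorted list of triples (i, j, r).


The tightest implied rank at each (i,j), from the 16 conditions:

  R[1]: 1  1  1  1  1  1
  R[2]: 1  1  1  1  1  2
  R[3]: 1  1  2  2  2  3
  R[4]: 1  1  2  2  3  4
  R[5]: 1  2  3  3  4  5
  R[6]: 1  2  3  4  5  6

reading off 1-entries of Δ²R: w = (1, 6, 3, 5, 2, 4).

Rothe diagram D(w) (7 cells), 3 SE-corners (essential conditions):

[(2, 5, 1), (4, 2, 1), (4, 4, 2)]


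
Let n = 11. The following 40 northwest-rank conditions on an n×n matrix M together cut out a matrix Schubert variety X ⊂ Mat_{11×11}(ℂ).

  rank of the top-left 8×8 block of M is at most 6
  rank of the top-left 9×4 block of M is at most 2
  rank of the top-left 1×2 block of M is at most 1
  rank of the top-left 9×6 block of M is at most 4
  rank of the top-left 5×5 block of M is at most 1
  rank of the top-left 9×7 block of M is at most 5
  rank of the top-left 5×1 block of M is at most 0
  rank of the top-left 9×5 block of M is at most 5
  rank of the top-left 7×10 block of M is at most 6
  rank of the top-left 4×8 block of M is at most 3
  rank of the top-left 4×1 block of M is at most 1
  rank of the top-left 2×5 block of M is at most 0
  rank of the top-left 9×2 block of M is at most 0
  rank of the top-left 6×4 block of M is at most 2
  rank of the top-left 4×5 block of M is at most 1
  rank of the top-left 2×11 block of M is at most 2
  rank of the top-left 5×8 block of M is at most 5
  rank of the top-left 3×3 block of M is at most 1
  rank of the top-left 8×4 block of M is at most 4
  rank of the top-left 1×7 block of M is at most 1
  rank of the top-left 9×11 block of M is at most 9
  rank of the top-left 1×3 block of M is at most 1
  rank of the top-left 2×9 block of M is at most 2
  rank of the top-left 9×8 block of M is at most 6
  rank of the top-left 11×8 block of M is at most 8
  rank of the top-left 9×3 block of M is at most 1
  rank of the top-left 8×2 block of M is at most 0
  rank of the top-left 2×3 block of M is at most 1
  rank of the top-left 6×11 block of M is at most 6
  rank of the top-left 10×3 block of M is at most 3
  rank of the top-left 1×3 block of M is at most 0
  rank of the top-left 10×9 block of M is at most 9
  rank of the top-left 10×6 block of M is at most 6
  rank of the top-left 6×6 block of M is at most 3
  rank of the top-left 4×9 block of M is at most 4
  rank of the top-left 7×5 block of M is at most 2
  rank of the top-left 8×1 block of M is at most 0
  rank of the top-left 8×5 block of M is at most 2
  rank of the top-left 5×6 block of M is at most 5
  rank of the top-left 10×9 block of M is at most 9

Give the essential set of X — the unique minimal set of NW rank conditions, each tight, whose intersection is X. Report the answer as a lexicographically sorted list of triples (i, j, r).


The tightest implied rank at each (i,j), from the 40 conditions:

  row 1: 0, 0, 0, 0, 0, 1, 1, 1, 1, 1, 1
  row 2: 0, 0, 0, 0, 0, 1, 2, 2, 2, 2, 2
  row 3: 0, 0, 1, 1, 1, 2, 3, 3, 3, 3, 3
  row 4: 0, 0, 1, 1, 1, 2, 3, 3, 4, 4, 4
  row 5: 0, 0, 1, 1, 1, 2, 3, 4, 5, 5, 5
  row 6: 0, 0, 1, 2, 2, 3, 4, 5, 6, 6, 6
  row 7: 0, 0, 1, 2, 2, 3, 4, 5, 6, 6, 7
  row 8: 0, 0, 1, 2, 2, 3, 4, 5, 6, 7, 8
  row 9: 0, 0, 1, 2, 3, 4, 5, 6, 7, 8, 9
  row 10: 1, 1, 2, 3, 4, 5, 6, 7, 8, 9, 10
  row 11: 1, 2, 3, 4, 5, 6, 7, 8, 9, 10, 11

the unique w with this rank table is (6, 7, 3, 9, 8, 4, 11, 10, 5, 1, 2).

Fulton essential set (6 of the 32 Rothe cells):

[(2, 5, 0), (4, 8, 3), (5, 5, 1), (7, 10, 6), (8, 5, 2), (9, 2, 0)]


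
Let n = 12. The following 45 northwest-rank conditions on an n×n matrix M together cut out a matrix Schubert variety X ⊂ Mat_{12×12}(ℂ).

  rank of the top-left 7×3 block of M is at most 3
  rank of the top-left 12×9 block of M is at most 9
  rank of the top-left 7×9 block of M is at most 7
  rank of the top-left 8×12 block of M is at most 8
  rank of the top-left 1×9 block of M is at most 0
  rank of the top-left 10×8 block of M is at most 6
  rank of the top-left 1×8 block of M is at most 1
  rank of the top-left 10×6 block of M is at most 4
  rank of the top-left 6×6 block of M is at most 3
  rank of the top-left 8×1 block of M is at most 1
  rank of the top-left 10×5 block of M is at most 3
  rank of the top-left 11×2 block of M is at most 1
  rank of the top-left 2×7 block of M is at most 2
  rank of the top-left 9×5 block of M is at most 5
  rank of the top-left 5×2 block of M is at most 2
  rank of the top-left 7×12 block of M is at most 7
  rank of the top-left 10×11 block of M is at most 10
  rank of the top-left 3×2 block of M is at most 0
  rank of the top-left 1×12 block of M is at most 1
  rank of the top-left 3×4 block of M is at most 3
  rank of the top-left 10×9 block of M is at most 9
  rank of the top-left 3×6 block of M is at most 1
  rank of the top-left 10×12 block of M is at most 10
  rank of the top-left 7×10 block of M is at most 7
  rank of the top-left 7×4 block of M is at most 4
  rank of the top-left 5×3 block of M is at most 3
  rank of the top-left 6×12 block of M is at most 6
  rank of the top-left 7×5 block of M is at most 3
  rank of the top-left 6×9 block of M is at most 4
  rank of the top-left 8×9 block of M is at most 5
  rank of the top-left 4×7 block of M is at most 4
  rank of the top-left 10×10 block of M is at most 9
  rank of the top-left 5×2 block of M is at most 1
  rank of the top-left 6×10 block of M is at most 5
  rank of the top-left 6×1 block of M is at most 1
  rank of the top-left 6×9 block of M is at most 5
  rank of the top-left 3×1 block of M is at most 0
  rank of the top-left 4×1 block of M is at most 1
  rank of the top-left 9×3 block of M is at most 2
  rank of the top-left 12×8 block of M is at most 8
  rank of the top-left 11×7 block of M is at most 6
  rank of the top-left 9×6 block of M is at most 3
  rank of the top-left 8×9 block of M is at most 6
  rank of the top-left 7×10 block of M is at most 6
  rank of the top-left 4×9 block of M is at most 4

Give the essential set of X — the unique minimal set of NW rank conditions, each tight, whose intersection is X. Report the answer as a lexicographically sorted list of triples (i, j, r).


The tightest implied rank at each (i,j), from the 45 conditions:

  R[1]: 0 | 0 | 0 | 0 | 0 | 0 | 0 | 0 | 0 | 1 | 1 | 1
  R[2]: 0 | 0 | 1 | 1 | 1 | 1 | 1 | 1 | 1 | 2 | 2 | 2
  R[3]: 0 | 0 | 1 | 1 | 1 | 1 | 2 | 2 | 2 | 3 | 3 | 3
  R[4]: 1 | 1 | 2 | 2 | 2 | 2 | 3 | 3 | 3 | 4 | 4 | 4
  R[5]: 1 | 1 | 2 | 3 | 3 | 3 | 4 | 4 | 4 | 5 | 5 | 5
  R[6]: 1 | 1 | 2 | 3 | 3 | 3 | 4 | 4 | 4 | 5 | 6 | 6
  R[7]: 1 | 1 | 2 | 3 | 3 | 3 | 4 | 5 | 5 | 6 | 7 | 7
  R[8]: 1 | 1 | 2 | 3 | 3 | 3 | 4 | 5 | 5 | 6 | 7 | 8
  R[9]: 1 | 1 | 2 | 3 | 3 | 3 | 4 | 5 | 6 | 7 | 8 | 9
  R[10]: 1 | 1 | 2 | 3 | 3 | 4 | 5 | 6 | 7 | 8 | 9 | 10
  R[11]: 1 | 1 | 2 | 3 | 4 | 5 | 6 | 7 | 8 | 9 | 10 | 11
  R[12]: 1 | 2 | 3 | 4 | 5 | 6 | 7 | 8 | 9 | 10 | 11 | 12

second differences of R give the permutation w = (10, 3, 7, 1, 4, 11, 8, 12, 9, 6, 5, 2).

8 SE-corners of the 35-cell Rothe diagram give Ess(w):

[(1, 9, 0), (3, 2, 0), (3, 6, 1), (6, 9, 4), (8, 9, 5), (9, 6, 3), (10, 5, 3), (11, 2, 1)]


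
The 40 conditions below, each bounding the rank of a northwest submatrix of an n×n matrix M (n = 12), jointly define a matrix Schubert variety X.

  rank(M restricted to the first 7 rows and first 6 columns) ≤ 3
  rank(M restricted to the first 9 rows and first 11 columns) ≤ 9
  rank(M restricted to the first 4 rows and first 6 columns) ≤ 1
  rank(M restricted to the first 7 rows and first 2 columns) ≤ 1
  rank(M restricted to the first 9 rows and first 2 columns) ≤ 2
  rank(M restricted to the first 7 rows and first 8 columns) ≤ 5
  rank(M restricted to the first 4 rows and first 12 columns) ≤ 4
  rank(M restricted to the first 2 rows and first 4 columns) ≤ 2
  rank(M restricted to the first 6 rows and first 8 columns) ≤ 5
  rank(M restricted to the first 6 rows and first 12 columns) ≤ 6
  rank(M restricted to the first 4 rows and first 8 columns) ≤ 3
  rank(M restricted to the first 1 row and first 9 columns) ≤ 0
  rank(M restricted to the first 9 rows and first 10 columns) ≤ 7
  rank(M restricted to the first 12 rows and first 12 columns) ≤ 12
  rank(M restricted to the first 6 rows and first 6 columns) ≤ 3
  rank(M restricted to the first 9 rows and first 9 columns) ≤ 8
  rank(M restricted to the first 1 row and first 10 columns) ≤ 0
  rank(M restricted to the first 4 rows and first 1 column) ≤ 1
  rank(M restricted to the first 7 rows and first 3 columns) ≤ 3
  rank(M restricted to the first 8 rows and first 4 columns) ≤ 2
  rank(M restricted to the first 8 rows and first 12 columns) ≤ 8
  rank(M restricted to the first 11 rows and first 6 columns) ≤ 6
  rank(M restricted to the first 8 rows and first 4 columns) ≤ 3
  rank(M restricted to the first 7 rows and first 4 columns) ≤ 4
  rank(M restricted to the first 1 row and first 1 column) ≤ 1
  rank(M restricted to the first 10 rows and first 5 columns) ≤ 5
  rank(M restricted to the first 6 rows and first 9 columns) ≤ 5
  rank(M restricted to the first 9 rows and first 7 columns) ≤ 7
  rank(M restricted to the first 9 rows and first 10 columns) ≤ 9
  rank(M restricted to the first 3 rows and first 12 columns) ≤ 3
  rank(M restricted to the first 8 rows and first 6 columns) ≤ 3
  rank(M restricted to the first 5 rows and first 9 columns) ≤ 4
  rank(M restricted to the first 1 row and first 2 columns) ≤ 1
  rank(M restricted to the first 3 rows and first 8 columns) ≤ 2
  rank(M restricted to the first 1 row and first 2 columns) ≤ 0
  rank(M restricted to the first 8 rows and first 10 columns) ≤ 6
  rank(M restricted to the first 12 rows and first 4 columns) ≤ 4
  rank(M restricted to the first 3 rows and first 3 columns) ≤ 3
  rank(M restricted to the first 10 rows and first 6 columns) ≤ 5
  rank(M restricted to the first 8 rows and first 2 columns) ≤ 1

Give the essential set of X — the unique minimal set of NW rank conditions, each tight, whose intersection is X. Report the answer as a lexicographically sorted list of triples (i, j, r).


Recovering R(i,j) via the rank-extension bound from the 40 conditions:

  i=1: 0, 0, 0, 0, 0, 0, 0, 0, 0, 0, 1, 1
  i=2: 1, 1, 1, 1, 1, 1, 1, 1, 1, 1, 2, 2
  i=3: 1, 1, 1, 1, 1, 1, 2, 2, 2, 2, 3, 3
  i=4: 1, 1, 1, 1, 1, 1, 2, 3, 3, 3, 4, 4
  i=5: 1, 1, 2, 2, 2, 2, 3, 4, 4, 4, 5, 5
  i=6: 1, 1, 2, 2, 3, 3, 4, 5, 5, 5, 6, 6
  i=7: 1, 1, 2, 2, 3, 3, 4, 5, 6, 6, 7, 7
  i=8: 1, 1, 2, 2, 3, 3, 4, 5, 6, 6, 7, 8
  i=9: 1, 2, 3, 3, 4, 4, 5, 6, 7, 7, 8, 9
  i=10: 1, 2, 3, 4, 5, 5, 6, 7, 8, 8, 9, 10
  i=11: 1, 2, 3, 4, 5, 6, 7, 8, 9, 9, 10, 11
  i=12: 1, 2, 3, 4, 5, 6, 7, 8, 9, 10, 11, 12

second differences of R give the permutation w = (11, 1, 7, 8, 3, 5, 9, 12, 2, 4, 6, 10).

Fulton essential set (6 of the 30 Rothe cells):

[(1, 10, 0), (4, 6, 1), (8, 2, 1), (8, 4, 2), (8, 6, 3), (8, 10, 6)]


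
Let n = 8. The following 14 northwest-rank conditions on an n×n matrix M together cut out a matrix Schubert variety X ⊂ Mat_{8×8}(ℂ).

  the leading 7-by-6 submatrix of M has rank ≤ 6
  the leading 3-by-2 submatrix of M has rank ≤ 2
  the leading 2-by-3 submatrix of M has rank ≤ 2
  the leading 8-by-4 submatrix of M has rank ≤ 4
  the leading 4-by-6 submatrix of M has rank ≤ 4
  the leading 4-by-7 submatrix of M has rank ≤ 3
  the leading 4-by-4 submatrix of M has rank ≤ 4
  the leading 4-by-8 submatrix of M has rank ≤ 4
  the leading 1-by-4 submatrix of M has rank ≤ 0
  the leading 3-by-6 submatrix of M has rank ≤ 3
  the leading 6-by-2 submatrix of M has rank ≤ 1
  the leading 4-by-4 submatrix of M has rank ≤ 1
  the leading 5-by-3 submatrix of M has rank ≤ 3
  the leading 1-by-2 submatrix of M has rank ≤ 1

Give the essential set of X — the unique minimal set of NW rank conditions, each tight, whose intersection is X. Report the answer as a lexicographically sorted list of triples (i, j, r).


Recovering R(i,j) via the rank-extension bound from the 14 conditions:

  0 | 0 | 0 | 0 | 1 | 1 | 1 | 1
  1 | 1 | 1 | 1 | 2 | 2 | 2 | 2
  1 | 1 | 1 | 1 | 2 | 3 | 3 | 3
  1 | 1 | 1 | 1 | 2 | 3 | 3 | 4
  1 | 1 | 2 | 2 | 3 | 4 | 4 | 5
  1 | 1 | 2 | 3 | 4 | 5 | 5 | 6
  1 | 2 | 3 | 4 | 5 | 6 | 6 | 7
  1 | 2 | 3 | 4 | 5 | 6 | 7 | 8

so w = (5, 1, 6, 8, 3, 4, 2, 7).

|D(w)|=13, |Ess(w)|=4:

[(1, 4, 0), (4, 4, 1), (4, 7, 3), (6, 2, 1)]


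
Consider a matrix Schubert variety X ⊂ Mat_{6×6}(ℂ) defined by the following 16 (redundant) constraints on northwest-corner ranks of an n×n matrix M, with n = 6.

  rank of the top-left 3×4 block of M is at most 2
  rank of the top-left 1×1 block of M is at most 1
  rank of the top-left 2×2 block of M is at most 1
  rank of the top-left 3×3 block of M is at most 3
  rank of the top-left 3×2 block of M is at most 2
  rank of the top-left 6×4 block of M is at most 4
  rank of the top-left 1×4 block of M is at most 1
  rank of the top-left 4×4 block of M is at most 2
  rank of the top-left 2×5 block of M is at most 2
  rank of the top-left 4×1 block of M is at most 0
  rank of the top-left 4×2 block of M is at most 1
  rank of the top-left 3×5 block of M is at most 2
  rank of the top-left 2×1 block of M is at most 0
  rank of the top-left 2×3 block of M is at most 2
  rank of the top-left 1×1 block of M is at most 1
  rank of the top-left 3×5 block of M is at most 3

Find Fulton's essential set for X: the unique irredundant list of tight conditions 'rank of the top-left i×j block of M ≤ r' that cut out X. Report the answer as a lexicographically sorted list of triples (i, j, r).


Reconstructing r_w from the 16 given conditions:

  R[1]: 0 | 1 | 1 | 1 | 1 | 1
  R[2]: 0 | 1 | 2 | 2 | 2 | 2
  R[3]: 0 | 1 | 2 | 2 | 2 | 3
  R[4]: 0 | 1 | 2 | 2 | 3 | 4
  R[5]: 1 | 2 | 3 | 3 | 4 | 5
  R[6]: 1 | 2 | 3 | 4 | 5 | 6

hence w(1..6) = (2, 3, 6, 5, 1, 4).

|D(w)|=7, |Ess(w)|=3:

[(3, 5, 2), (4, 1, 0), (4, 4, 2)]


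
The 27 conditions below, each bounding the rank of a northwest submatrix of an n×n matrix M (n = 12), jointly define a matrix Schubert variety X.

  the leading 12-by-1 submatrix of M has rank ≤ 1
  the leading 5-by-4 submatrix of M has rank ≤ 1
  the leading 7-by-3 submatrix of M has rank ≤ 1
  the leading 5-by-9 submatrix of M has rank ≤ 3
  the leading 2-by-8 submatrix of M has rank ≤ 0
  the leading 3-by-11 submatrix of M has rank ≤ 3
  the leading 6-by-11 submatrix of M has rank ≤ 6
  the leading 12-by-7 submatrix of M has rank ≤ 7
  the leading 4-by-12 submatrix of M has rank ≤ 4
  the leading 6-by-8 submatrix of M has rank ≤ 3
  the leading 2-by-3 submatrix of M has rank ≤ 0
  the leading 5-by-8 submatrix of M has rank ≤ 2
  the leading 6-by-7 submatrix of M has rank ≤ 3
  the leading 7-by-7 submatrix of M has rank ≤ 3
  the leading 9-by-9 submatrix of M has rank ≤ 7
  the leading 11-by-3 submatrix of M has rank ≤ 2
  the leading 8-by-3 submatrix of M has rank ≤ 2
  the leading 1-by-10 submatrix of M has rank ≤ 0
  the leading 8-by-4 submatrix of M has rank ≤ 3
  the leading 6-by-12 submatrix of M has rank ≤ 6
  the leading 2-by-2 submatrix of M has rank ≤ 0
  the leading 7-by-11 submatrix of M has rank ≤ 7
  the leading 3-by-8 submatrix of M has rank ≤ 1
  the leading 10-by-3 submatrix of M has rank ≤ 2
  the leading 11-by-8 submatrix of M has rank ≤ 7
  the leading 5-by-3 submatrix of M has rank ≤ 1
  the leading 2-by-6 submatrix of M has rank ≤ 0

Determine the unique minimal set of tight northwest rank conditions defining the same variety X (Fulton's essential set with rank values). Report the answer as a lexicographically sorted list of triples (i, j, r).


Rank table r_w(12×12) implied by the 27 constraints:

  0, 0, 0, 0, 0, 0, 0, 0, 0, 0, 1, 1
  0, 0, 0, 0, 0, 0, 0, 0, 1, 1, 2, 2
  1, 1, 1, 1, 1, 1, 1, 1, 2, 2, 3, 3
  1, 1, 1, 1, 2, 2, 2, 2, 3, 3, 4, 4
  1, 1, 1, 1, 2, 2, 2, 2, 3, 4, 5, 5
  1, 1, 1, 2, 3, 3, 3, 3, 4, 5, 6, 6
  1, 1, 1, 2, 3, 3, 3, 4, 5, 6, 7, 7
  1, 2, 2, 3, 4, 4, 4, 5, 6, 7, 8, 8
  1, 2, 2, 3, 4, 5, 5, 6, 7, 8, 9, 9
  1, 2, 2, 3, 4, 5, 6, 7, 8, 9, 10, 10
  1, 2, 2, 3, 4, 5, 6, 7, 8, 9, 10, 11
  1, 2, 3, 4, 5, 6, 7, 8, 9, 10, 11, 12

reading off 1-entries of Δ²R: w = (11, 9, 1, 5, 10, 4, 8, 2, 6, 7, 12, 3).

7 SE-corners of the 36-cell Rothe diagram give Ess(w):

[(1, 10, 0), (2, 8, 0), (5, 4, 1), (5, 8, 2), (7, 3, 1), (7, 7, 3), (11, 3, 2)]


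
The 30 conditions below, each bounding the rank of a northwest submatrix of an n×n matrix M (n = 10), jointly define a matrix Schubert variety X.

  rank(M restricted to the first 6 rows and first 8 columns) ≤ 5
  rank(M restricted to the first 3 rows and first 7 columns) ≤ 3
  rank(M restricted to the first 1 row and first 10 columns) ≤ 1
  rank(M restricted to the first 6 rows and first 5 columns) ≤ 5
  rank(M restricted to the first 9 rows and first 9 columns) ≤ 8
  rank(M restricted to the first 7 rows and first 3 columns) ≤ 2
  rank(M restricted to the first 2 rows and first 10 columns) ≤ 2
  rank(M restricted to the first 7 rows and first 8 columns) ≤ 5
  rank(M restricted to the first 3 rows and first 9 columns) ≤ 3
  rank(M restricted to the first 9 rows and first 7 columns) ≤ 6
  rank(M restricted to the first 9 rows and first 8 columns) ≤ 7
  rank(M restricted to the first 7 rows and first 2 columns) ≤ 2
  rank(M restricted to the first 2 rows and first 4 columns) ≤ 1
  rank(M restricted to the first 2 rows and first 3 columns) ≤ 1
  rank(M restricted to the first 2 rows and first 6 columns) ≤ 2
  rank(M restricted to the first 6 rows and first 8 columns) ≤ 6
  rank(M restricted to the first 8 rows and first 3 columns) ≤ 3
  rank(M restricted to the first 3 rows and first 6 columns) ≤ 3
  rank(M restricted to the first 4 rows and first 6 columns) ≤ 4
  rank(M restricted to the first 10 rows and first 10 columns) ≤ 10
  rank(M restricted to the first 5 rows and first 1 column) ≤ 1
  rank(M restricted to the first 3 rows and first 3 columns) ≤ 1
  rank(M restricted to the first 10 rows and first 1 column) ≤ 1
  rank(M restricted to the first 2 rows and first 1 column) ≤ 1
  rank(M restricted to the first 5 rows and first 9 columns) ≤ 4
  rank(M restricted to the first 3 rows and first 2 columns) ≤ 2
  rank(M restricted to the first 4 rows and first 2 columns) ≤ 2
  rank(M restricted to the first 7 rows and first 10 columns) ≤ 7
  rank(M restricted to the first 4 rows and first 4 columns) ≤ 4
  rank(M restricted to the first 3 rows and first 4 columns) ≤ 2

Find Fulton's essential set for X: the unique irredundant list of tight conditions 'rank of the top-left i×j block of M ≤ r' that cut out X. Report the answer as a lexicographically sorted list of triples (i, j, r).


The tightest implied rank at each (i,j), from the 30 conditions:

  R[1]: 1 1 1 1 1 1 1 1 1 1
  R[2]: 1 1 1 1 2 2 2 2 2 2
  R[3]: 1 1 1 2 3 3 3 3 3 3
  R[4]: 1 2 2 3 4 4 4 4 4 4
  R[5]: 1 2 2 3 4 4 4 4 4 5
  R[6]: 1 2 2 3 4 5 5 5 5 6
  R[7]: 1 2 2 3 4 5 5 5 6 7
  R[8]: 1 2 3 4 5 6 6 6 7 8
  R[9]: 1 2 3 4 5 6 6 7 8 9
  R[10]: 1 2 3 4 5 6 7 8 9 10

hence w(1..10) = (1, 5, 4, 2, 10, 6, 9, 3, 8, 7).

Rothe diagram D(w) (15 cells), 6 SE-corners (essential conditions):

[(2, 4, 1), (3, 3, 1), (5, 9, 4), (7, 3, 2), (7, 8, 5), (9, 7, 6)]


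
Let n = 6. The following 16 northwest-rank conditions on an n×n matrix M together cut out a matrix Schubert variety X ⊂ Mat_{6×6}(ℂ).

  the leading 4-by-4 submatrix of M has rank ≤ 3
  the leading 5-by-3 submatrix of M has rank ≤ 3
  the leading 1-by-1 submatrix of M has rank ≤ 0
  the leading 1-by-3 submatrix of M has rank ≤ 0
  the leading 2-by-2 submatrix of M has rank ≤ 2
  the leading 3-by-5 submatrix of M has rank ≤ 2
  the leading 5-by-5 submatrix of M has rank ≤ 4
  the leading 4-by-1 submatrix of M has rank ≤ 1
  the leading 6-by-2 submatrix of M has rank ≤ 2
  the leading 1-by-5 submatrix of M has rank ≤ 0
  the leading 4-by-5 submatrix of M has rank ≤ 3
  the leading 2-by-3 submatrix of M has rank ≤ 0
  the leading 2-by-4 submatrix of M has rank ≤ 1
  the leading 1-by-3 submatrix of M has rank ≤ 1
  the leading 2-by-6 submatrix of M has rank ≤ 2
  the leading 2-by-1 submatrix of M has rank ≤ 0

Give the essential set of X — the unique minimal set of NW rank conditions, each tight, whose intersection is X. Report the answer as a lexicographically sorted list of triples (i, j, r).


Propagating the 16 rank bounds to every northwest block:

  0  0  0  0  0  1
  0  0  0  1  1  2
  1  1  1  2  2  3
  1  2  2  3  3  4
  1  2  3  4  4  5
  1  2  3  4  5  6

second differences of R give the permutation w = (6, 4, 1, 2, 3, 5).

|D(w)|=8, |Ess(w)|=2:

[(1, 5, 0), (2, 3, 0)]


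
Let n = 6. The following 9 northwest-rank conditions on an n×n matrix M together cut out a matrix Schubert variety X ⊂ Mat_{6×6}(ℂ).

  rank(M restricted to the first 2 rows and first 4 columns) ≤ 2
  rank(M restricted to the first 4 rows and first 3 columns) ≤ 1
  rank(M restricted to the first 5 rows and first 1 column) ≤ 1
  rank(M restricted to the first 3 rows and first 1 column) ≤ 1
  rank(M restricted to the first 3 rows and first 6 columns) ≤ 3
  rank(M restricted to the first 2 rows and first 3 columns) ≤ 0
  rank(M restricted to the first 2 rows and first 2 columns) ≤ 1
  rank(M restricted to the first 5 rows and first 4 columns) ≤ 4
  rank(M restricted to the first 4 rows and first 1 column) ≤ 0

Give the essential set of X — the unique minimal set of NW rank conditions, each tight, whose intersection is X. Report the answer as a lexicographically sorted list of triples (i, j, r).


The tightest implied rank at each (i,j), from the 9 conditions:

  i=1: 0  0  0  1  1  1
  i=2: 0  0  0  1  2  2
  i=3: 0  1  1  2  3  3
  i=4: 0  1  1  2  3  4
  i=5: 1  2  2  3  4  5
  i=6: 1  2  3  4  5  6

hence w(1..6) = (4, 5, 2, 6, 1, 3).

D(w) has 9 cells with 3 SE-corners; essential set:

[(2, 3, 0), (4, 1, 0), (4, 3, 1)]


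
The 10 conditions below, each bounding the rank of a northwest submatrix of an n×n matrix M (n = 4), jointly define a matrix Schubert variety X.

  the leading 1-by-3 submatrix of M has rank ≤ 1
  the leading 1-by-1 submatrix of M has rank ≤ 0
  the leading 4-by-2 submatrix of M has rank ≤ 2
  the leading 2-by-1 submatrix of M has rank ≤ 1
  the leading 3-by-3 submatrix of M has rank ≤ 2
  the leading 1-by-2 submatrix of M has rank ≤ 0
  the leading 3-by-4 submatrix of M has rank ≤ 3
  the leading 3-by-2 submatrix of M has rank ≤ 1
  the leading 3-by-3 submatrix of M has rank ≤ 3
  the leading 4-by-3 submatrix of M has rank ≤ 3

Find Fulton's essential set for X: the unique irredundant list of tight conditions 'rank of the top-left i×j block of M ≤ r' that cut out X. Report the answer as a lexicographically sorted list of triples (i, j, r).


Recovering R(i,j) via the rank-extension bound from the 10 conditions:

  i=1: 0  0  1  1
  i=2: 1  1  2  2
  i=3: 1  1  2  3
  i=4: 1  2  3  4

reading off 1-entries of Δ²R: w = (3, 1, 4, 2).

Fulton essential set (2 of the 3 Rothe cells):

[(1, 2, 0), (3, 2, 1)]


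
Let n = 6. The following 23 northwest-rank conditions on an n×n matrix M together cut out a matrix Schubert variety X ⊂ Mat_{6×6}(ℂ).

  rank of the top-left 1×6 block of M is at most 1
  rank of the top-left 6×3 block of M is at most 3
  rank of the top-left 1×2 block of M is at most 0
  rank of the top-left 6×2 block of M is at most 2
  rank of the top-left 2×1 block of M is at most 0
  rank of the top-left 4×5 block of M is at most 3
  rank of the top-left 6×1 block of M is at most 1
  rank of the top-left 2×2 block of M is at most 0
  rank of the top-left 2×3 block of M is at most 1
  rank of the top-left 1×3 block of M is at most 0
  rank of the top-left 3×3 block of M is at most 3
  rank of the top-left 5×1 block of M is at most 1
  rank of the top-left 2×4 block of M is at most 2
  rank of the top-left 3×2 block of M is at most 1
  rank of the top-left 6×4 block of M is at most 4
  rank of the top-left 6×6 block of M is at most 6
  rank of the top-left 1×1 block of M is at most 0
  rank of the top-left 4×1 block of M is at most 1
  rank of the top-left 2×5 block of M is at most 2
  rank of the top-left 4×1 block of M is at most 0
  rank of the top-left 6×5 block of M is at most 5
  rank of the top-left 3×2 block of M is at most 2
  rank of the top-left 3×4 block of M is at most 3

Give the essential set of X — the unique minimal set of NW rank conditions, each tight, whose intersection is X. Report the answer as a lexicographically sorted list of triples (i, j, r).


Reconstructing r_w from the 23 given conditions:

  row 1: 0, 0, 0, 1, 1, 1
  row 2: 0, 0, 1, 2, 2, 2
  row 3: 0, 1, 2, 3, 3, 3
  row 4: 0, 1, 2, 3, 3, 4
  row 5: 1, 2, 3, 4, 4, 5
  row 6: 1, 2, 3, 4, 5, 6

hence w(1..6) = (4, 3, 2, 6, 1, 5).

Rothe diagram D(w) (8 cells), 4 SE-corners (essential conditions):

[(1, 3, 0), (2, 2, 0), (4, 1, 0), (4, 5, 3)]


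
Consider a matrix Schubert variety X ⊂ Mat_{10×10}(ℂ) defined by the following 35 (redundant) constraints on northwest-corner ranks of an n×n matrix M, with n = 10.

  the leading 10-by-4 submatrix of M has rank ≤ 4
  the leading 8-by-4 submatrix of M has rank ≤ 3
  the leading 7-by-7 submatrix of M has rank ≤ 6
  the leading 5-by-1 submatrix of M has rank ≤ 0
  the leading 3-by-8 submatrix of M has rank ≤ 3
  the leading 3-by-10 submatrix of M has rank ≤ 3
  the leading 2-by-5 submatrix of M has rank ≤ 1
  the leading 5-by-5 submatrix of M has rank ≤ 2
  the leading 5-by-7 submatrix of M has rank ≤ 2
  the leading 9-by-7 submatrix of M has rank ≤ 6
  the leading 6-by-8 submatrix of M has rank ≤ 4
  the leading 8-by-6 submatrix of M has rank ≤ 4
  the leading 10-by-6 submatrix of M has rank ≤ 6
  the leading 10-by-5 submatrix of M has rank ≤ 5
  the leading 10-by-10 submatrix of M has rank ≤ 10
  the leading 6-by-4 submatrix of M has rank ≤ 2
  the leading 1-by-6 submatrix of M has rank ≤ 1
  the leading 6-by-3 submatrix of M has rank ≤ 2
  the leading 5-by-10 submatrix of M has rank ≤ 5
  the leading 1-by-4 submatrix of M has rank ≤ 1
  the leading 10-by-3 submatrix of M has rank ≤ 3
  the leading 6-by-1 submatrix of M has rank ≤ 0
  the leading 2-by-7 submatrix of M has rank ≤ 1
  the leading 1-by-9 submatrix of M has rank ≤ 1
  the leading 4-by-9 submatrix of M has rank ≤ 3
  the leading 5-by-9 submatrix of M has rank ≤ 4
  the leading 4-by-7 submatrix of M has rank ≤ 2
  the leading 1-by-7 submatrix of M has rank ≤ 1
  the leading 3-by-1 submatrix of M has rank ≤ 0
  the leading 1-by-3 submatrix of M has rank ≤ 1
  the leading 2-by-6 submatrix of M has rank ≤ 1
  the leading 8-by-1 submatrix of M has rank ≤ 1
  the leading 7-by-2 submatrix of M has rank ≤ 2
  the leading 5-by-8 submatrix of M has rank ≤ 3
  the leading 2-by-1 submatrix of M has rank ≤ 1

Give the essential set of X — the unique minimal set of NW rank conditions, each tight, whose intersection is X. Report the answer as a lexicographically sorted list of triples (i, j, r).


Propagating the 35 rank bounds to every northwest block:

  0 1 1 1 1 1 1 1 1 1
  0 1 1 1 1 1 1 2 2 2
  0 1 2 2 2 2 2 3 3 3
  0 1 2 2 2 2 2 3 3 4
  0 1 2 2 2 2 2 3 4 5
  0 1 2 2 3 3 3 4 5 6
  1 2 3 3 4 4 4 5 6 7
  1 2 3 3 4 4 5 6 7 8
  1 2 3 4 5 5 6 7 8 9
  1 2 3 4 5 6 7 8 9 10

hence w(1..10) = (2, 8, 3, 10, 9, 5, 1, 7, 4, 6).

7 SE-corners of the 23-cell Rothe diagram give Ess(w):

[(2, 7, 1), (4, 9, 3), (5, 7, 2), (6, 1, 0), (6, 4, 2), (8, 4, 3), (8, 6, 4)]


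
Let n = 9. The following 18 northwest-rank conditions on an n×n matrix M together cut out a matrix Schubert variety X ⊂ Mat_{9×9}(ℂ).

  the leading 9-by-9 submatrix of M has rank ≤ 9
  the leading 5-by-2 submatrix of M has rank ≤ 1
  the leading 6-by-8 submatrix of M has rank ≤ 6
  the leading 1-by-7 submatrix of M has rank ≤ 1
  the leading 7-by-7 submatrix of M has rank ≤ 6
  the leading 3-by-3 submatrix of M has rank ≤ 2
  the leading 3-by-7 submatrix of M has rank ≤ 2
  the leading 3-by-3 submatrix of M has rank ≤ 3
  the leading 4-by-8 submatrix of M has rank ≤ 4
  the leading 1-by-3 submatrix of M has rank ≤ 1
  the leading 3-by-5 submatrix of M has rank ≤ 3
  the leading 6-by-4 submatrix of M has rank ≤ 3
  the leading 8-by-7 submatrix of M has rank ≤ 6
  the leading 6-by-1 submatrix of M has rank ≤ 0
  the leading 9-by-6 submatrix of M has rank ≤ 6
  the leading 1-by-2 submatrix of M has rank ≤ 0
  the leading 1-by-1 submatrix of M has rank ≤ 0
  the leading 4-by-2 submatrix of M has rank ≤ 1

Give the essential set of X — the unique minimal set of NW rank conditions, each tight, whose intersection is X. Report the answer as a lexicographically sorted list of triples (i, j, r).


Propagating the 18 rank bounds to every northwest block:

  0 0 1 1 1 1 1 1 1
  0 1 2 2 2 2 2 2 2
  0 1 2 2 2 2 2 3 3
  0 1 2 3 3 3 3 4 4
  0 1 2 3 4 4 4 5 5
  0 1 2 3 4 5 5 6 6
  1 2 3 4 5 6 6 7 7
  1 2 3 4 5 6 6 7 8
  1 2 3 4 5 6 7 8 9

so w = (3, 2, 8, 4, 5, 6, 1, 9, 7).

Rothe diagram D(w) (12 cells), 4 SE-corners (essential conditions):

[(1, 2, 0), (3, 7, 2), (6, 1, 0), (8, 7, 6)]


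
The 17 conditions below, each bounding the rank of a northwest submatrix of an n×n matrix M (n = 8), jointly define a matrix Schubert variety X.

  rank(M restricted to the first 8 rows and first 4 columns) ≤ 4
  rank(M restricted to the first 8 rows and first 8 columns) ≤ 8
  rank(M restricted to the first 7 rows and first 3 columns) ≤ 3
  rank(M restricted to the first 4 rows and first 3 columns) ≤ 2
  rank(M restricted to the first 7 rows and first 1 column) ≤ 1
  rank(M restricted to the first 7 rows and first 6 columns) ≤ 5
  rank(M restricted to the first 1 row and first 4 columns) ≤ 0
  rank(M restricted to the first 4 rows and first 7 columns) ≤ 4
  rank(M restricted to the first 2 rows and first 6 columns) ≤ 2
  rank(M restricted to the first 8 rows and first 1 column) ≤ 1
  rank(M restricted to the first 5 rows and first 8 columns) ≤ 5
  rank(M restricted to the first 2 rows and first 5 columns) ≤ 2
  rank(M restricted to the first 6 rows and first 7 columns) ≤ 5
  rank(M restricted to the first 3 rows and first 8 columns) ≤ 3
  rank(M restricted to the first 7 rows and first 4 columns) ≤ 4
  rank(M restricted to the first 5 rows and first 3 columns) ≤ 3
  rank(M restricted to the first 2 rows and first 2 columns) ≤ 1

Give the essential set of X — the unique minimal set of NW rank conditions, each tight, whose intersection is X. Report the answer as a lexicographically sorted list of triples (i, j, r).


Recovering R(i,j) via the rank-extension bound from the 17 conditions:

  0  0  0  0  1  1  1  1
  1  1  1  1  2  2  2  2
  1  2  2  2  3  3  3  3
  1  2  2  3  4  4  4  4
  1  2  3  4  5  5  5  5
  1  2  3  4  5  5  5  6
  1  2  3  4  5  5  6  7
  1  2  3  4  5  6  7  8

so w = (5, 1, 2, 4, 3, 8, 7, 6).

4 SE-corners of the 8-cell Rothe diagram give Ess(w):

[(1, 4, 0), (4, 3, 2), (6, 7, 5), (7, 6, 5)]
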